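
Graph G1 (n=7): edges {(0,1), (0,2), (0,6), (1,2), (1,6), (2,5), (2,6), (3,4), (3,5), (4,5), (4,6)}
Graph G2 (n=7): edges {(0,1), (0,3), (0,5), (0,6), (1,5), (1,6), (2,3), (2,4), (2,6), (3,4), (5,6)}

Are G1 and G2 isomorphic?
Yes, isomorphic

The graphs are isomorphic.
One valid mapping φ: V(G1) → V(G2): 0→5, 1→1, 2→6, 3→4, 4→3, 5→2, 6→0

Verify φ preserves adjacency — for each edge of G1, its image is an edge of G2:
  (0,1) → (φ(0),φ(1)) = (1,5) ∈ E(G2) ✓
  (0,2) → (φ(0),φ(2)) = (5,6) ∈ E(G2) ✓
  (0,6) → (φ(0),φ(6)) = (0,5) ∈ E(G2) ✓
  (1,2) → (φ(1),φ(2)) = (1,6) ∈ E(G2) ✓
  (1,6) → (φ(1),φ(6)) = (0,1) ∈ E(G2) ✓
  (2,5) → (φ(2),φ(5)) = (2,6) ∈ E(G2) ✓
  (2,6) → (φ(2),φ(6)) = (0,6) ∈ E(G2) ✓
  (3,4) → (φ(3),φ(4)) = (3,4) ∈ E(G2) ✓
  (3,5) → (φ(3),φ(5)) = (2,4) ∈ E(G2) ✓
  (4,5) → (φ(4),φ(5)) = (2,3) ∈ E(G2) ✓
  (4,6) → (φ(4),φ(6)) = (0,3) ∈ E(G2) ✓
All 11 edges of G1 map to edges of G2, and |E(G1)| = |E(G2)| = 11, so φ is a bijection on edges as well as vertices. Hence G1 ≅ G2.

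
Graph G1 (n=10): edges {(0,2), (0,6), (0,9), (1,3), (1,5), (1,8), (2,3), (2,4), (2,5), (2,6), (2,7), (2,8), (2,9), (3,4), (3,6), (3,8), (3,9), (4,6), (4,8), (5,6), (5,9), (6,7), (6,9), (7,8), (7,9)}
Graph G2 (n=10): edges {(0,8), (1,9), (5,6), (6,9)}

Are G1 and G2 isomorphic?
No, not isomorphic

The graphs are NOT isomorphic.

Connected components of G1: 1 component(s) with vertex sets [[0, 1, 2, 3, 4, 5, 6, 7, 8, 9]], sizes [10].
Connected components of G2: 6 component(s) with vertex sets [[2], [3], [4], [7], [0, 8], [1, 5, 6, 9]], sizes [1, 1, 1, 1, 2, 4].
The number of connected components (and the multiset of component sizes) is an isomorphism invariant — an isomorphism maps each component of G1 bijectively onto a component of G2. Since G1 has 1 component(s) and G2 has 6, they cannot be isomorphic.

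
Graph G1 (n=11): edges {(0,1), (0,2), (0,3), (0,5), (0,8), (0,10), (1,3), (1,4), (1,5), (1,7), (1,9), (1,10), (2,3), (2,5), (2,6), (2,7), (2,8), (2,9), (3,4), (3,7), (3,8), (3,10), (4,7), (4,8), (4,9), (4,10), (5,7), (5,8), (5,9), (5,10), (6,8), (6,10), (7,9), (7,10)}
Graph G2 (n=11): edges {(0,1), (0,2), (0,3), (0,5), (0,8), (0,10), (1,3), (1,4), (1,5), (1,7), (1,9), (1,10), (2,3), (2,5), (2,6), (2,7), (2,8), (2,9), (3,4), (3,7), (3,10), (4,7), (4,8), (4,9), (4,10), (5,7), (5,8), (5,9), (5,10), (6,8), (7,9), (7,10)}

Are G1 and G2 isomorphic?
No, not isomorphic

The graphs are NOT isomorphic.

Counting edges: G1 has 34 edge(s); G2 has 32 edge(s).
Edge count is an isomorphism invariant (a bijection on vertices induces a bijection on edges), so differing edge counts rule out isomorphism.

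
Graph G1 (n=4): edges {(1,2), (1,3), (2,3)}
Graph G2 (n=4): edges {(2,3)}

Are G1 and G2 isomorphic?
No, not isomorphic

The graphs are NOT isomorphic.

Connected components of G1: 2 component(s) with vertex sets [[0], [1, 2, 3]], sizes [1, 3].
Connected components of G2: 3 component(s) with vertex sets [[0], [1], [2, 3]], sizes [1, 1, 2].
The number of connected components (and the multiset of component sizes) is an isomorphism invariant — an isomorphism maps each component of G1 bijectively onto a component of G2. Since G1 has 2 component(s) and G2 has 3, they cannot be isomorphic.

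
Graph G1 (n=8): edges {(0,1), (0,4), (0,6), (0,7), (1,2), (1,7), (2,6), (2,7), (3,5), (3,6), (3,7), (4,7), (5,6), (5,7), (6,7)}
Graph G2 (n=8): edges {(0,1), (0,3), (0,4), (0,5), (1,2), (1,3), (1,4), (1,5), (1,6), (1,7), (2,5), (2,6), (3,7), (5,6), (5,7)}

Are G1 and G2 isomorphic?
Yes, isomorphic

The graphs are isomorphic.
One valid mapping φ: V(G1) → V(G2): 0→0, 1→3, 2→7, 3→2, 4→4, 5→6, 6→5, 7→1

Verify φ preserves adjacency — for each edge of G1, its image is an edge of G2:
  (0,1) → (φ(0),φ(1)) = (0,3) ∈ E(G2) ✓
  (0,4) → (φ(0),φ(4)) = (0,4) ∈ E(G2) ✓
  (0,6) → (φ(0),φ(6)) = (0,5) ∈ E(G2) ✓
  (0,7) → (φ(0),φ(7)) = (0,1) ∈ E(G2) ✓
  (1,2) → (φ(1),φ(2)) = (3,7) ∈ E(G2) ✓
  (1,7) → (φ(1),φ(7)) = (1,3) ∈ E(G2) ✓
  (2,6) → (φ(2),φ(6)) = (5,7) ∈ E(G2) ✓
  (2,7) → (φ(2),φ(7)) = (1,7) ∈ E(G2) ✓
  (3,5) → (φ(3),φ(5)) = (2,6) ∈ E(G2) ✓
  (3,6) → (φ(3),φ(6)) = (2,5) ∈ E(G2) ✓
  (3,7) → (φ(3),φ(7)) = (1,2) ∈ E(G2) ✓
  (4,7) → (φ(4),φ(7)) = (1,4) ∈ E(G2) ✓
  (5,6) → (φ(5),φ(6)) = (5,6) ∈ E(G2) ✓
  (5,7) → (φ(5),φ(7)) = (1,6) ∈ E(G2) ✓
  (6,7) → (φ(6),φ(7)) = (1,5) ∈ E(G2) ✓
All 15 edges of G1 map to edges of G2, and |E(G1)| = |E(G2)| = 15, so φ is a bijection on edges as well as vertices. Hence G1 ≅ G2.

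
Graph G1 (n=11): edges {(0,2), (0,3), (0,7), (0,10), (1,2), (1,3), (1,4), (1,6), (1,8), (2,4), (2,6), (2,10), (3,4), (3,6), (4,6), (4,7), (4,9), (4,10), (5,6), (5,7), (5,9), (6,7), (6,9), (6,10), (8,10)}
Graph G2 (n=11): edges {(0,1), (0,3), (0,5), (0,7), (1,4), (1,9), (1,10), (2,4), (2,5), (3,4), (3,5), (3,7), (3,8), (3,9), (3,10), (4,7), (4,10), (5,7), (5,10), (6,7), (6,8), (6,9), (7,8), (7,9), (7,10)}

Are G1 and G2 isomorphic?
Yes, isomorphic

The graphs are isomorphic.
One valid mapping φ: V(G1) → V(G2): 0→1, 1→5, 2→10, 3→0, 4→3, 5→6, 6→7, 7→9, 8→2, 9→8, 10→4

Verify φ preserves adjacency — for each edge of G1, its image is an edge of G2:
  (0,2) → (φ(0),φ(2)) = (1,10) ∈ E(G2) ✓
  (0,3) → (φ(0),φ(3)) = (0,1) ∈ E(G2) ✓
  (0,7) → (φ(0),φ(7)) = (1,9) ∈ E(G2) ✓
  (0,10) → (φ(0),φ(10)) = (1,4) ∈ E(G2) ✓
  (1,2) → (φ(1),φ(2)) = (5,10) ∈ E(G2) ✓
  (1,3) → (φ(1),φ(3)) = (0,5) ∈ E(G2) ✓
  (1,4) → (φ(1),φ(4)) = (3,5) ∈ E(G2) ✓
  (1,6) → (φ(1),φ(6)) = (5,7) ∈ E(G2) ✓
  (1,8) → (φ(1),φ(8)) = (2,5) ∈ E(G2) ✓
  (2,4) → (φ(2),φ(4)) = (3,10) ∈ E(G2) ✓
  (2,6) → (φ(2),φ(6)) = (7,10) ∈ E(G2) ✓
  (2,10) → (φ(2),φ(10)) = (4,10) ∈ E(G2) ✓
  (3,4) → (φ(3),φ(4)) = (0,3) ∈ E(G2) ✓
  (3,6) → (φ(3),φ(6)) = (0,7) ∈ E(G2) ✓
  (4,6) → (φ(4),φ(6)) = (3,7) ∈ E(G2) ✓
  (4,7) → (φ(4),φ(7)) = (3,9) ∈ E(G2) ✓
  (4,9) → (φ(4),φ(9)) = (3,8) ∈ E(G2) ✓
  (4,10) → (φ(4),φ(10)) = (3,4) ∈ E(G2) ✓
  (5,6) → (φ(5),φ(6)) = (6,7) ∈ E(G2) ✓
  (5,7) → (φ(5),φ(7)) = (6,9) ∈ E(G2) ✓
  (5,9) → (φ(5),φ(9)) = (6,8) ∈ E(G2) ✓
  (6,7) → (φ(6),φ(7)) = (7,9) ∈ E(G2) ✓
  (6,9) → (φ(6),φ(9)) = (7,8) ∈ E(G2) ✓
  (6,10) → (φ(6),φ(10)) = (4,7) ∈ E(G2) ✓
  (8,10) → (φ(8),φ(10)) = (2,4) ∈ E(G2) ✓
All 25 edges of G1 map to edges of G2, and |E(G1)| = |E(G2)| = 25, so φ is a bijection on edges as well as vertices. Hence G1 ≅ G2.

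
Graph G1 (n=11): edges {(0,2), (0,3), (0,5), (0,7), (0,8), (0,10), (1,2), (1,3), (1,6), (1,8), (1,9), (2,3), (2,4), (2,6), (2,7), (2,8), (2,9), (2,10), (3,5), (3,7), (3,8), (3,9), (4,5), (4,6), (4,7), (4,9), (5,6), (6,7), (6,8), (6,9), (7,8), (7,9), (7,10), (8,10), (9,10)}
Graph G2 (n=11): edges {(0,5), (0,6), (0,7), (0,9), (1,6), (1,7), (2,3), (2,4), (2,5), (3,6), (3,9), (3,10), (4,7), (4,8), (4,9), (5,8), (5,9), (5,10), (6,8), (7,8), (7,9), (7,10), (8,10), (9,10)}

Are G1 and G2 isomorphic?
No, not isomorphic

The graphs are NOT isomorphic.

Counting triangles (3-cliques): G1 has 42, G2 has 9.
Triangle count is an isomorphism invariant, so differing triangle counts rule out isomorphism.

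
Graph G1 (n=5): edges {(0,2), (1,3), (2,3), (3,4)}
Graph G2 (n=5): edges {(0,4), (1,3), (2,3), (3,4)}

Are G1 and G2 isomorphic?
Yes, isomorphic

The graphs are isomorphic.
One valid mapping φ: V(G1) → V(G2): 0→0, 1→2, 2→4, 3→3, 4→1

Verify φ preserves adjacency — for each edge of G1, its image is an edge of G2:
  (0,2) → (φ(0),φ(2)) = (0,4) ∈ E(G2) ✓
  (1,3) → (φ(1),φ(3)) = (2,3) ∈ E(G2) ✓
  (2,3) → (φ(2),φ(3)) = (3,4) ∈ E(G2) ✓
  (3,4) → (φ(3),φ(4)) = (1,3) ∈ E(G2) ✓
All 4 edges of G1 map to edges of G2, and |E(G1)| = |E(G2)| = 4, so φ is a bijection on edges as well as vertices. Hence G1 ≅ G2.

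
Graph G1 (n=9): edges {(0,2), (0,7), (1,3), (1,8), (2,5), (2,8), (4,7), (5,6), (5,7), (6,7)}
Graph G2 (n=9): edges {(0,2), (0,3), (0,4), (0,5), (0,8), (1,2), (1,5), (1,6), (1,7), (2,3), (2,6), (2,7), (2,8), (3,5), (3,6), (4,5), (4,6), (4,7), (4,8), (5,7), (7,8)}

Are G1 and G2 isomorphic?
No, not isomorphic

The graphs are NOT isomorphic.

Counting triangles (3-cliques): G1 has 1, G2 has 12.
Triangle count is an isomorphism invariant, so differing triangle counts rule out isomorphism.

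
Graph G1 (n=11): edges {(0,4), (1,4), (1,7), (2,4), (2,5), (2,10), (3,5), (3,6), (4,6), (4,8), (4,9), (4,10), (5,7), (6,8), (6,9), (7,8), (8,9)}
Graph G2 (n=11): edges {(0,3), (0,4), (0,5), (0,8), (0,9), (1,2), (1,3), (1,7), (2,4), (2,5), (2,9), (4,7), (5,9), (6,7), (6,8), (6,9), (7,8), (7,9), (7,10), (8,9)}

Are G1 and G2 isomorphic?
No, not isomorphic

The graphs are NOT isomorphic.

Degrees in G1: deg(0)=1, deg(1)=2, deg(2)=3, deg(3)=2, deg(4)=7, deg(5)=3, deg(6)=4, deg(7)=3, deg(8)=4, deg(9)=3, deg(10)=2.
Sorted degree sequence of G1: [7, 4, 4, 3, 3, 3, 3, 2, 2, 2, 1].
Degrees in G2: deg(0)=5, deg(1)=3, deg(2)=4, deg(3)=2, deg(4)=3, deg(5)=3, deg(6)=3, deg(7)=6, deg(8)=4, deg(9)=6, deg(10)=1.
Sorted degree sequence of G2: [6, 6, 5, 4, 4, 3, 3, 3, 3, 2, 1].
The (sorted) degree sequence is an isomorphism invariant, so since G1 and G2 have different degree sequences they cannot be isomorphic.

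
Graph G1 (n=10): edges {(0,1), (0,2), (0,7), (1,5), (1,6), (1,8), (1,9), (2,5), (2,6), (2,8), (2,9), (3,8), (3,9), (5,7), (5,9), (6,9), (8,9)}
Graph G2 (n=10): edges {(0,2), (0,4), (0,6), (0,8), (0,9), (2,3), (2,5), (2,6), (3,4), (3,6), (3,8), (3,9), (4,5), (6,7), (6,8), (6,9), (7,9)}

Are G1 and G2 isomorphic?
Yes, isomorphic

The graphs are isomorphic.
One valid mapping φ: V(G1) → V(G2): 0→4, 1→0, 2→3, 3→7, 4→1, 5→2, 6→8, 7→5, 8→9, 9→6

Verify φ preserves adjacency — for each edge of G1, its image is an edge of G2:
  (0,1) → (φ(0),φ(1)) = (0,4) ∈ E(G2) ✓
  (0,2) → (φ(0),φ(2)) = (3,4) ∈ E(G2) ✓
  (0,7) → (φ(0),φ(7)) = (4,5) ∈ E(G2) ✓
  (1,5) → (φ(1),φ(5)) = (0,2) ∈ E(G2) ✓
  (1,6) → (φ(1),φ(6)) = (0,8) ∈ E(G2) ✓
  (1,8) → (φ(1),φ(8)) = (0,9) ∈ E(G2) ✓
  (1,9) → (φ(1),φ(9)) = (0,6) ∈ E(G2) ✓
  (2,5) → (φ(2),φ(5)) = (2,3) ∈ E(G2) ✓
  (2,6) → (φ(2),φ(6)) = (3,8) ∈ E(G2) ✓
  (2,8) → (φ(2),φ(8)) = (3,9) ∈ E(G2) ✓
  (2,9) → (φ(2),φ(9)) = (3,6) ∈ E(G2) ✓
  (3,8) → (φ(3),φ(8)) = (7,9) ∈ E(G2) ✓
  (3,9) → (φ(3),φ(9)) = (6,7) ∈ E(G2) ✓
  (5,7) → (φ(5),φ(7)) = (2,5) ∈ E(G2) ✓
  (5,9) → (φ(5),φ(9)) = (2,6) ∈ E(G2) ✓
  (6,9) → (φ(6),φ(9)) = (6,8) ∈ E(G2) ✓
  (8,9) → (φ(8),φ(9)) = (6,9) ∈ E(G2) ✓
All 17 edges of G1 map to edges of G2, and |E(G1)| = |E(G2)| = 17, so φ is a bijection on edges as well as vertices. Hence G1 ≅ G2.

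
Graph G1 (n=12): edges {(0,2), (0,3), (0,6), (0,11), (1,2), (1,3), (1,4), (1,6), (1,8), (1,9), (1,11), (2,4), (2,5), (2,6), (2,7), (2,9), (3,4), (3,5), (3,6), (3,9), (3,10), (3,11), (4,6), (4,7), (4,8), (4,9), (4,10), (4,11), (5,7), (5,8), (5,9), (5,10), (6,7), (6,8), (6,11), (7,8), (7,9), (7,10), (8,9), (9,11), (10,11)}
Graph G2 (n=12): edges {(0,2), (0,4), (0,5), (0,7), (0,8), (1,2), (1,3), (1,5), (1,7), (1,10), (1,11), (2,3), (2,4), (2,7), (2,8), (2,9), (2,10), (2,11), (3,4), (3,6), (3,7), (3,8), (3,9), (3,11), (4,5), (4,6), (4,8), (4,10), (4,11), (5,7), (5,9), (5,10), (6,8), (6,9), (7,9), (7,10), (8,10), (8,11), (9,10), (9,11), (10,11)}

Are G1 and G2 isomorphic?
Yes, isomorphic

The graphs are isomorphic.
One valid mapping φ: V(G1) → V(G2): 0→6, 1→11, 2→9, 3→4, 4→2, 5→5, 6→3, 7→7, 8→1, 9→10, 10→0, 11→8

Verify φ preserves adjacency — for each edge of G1, its image is an edge of G2:
  (0,2) → (φ(0),φ(2)) = (6,9) ∈ E(G2) ✓
  (0,3) → (φ(0),φ(3)) = (4,6) ∈ E(G2) ✓
  (0,6) → (φ(0),φ(6)) = (3,6) ∈ E(G2) ✓
  (0,11) → (φ(0),φ(11)) = (6,8) ∈ E(G2) ✓
  (1,2) → (φ(1),φ(2)) = (9,11) ∈ E(G2) ✓
  (1,3) → (φ(1),φ(3)) = (4,11) ∈ E(G2) ✓
  (1,4) → (φ(1),φ(4)) = (2,11) ∈ E(G2) ✓
  (1,6) → (φ(1),φ(6)) = (3,11) ∈ E(G2) ✓
  (1,8) → (φ(1),φ(8)) = (1,11) ∈ E(G2) ✓
  (1,9) → (φ(1),φ(9)) = (10,11) ∈ E(G2) ✓
  (1,11) → (φ(1),φ(11)) = (8,11) ∈ E(G2) ✓
  (2,4) → (φ(2),φ(4)) = (2,9) ∈ E(G2) ✓
  (2,5) → (φ(2),φ(5)) = (5,9) ∈ E(G2) ✓
  (2,6) → (φ(2),φ(6)) = (3,9) ∈ E(G2) ✓
  (2,7) → (φ(2),φ(7)) = (7,9) ∈ E(G2) ✓
  (2,9) → (φ(2),φ(9)) = (9,10) ∈ E(G2) ✓
  (3,4) → (φ(3),φ(4)) = (2,4) ∈ E(G2) ✓
  (3,5) → (φ(3),φ(5)) = (4,5) ∈ E(G2) ✓
  (3,6) → (φ(3),φ(6)) = (3,4) ∈ E(G2) ✓
  (3,9) → (φ(3),φ(9)) = (4,10) ∈ E(G2) ✓
  (3,10) → (φ(3),φ(10)) = (0,4) ∈ E(G2) ✓
  (3,11) → (φ(3),φ(11)) = (4,8) ∈ E(G2) ✓
  (4,6) → (φ(4),φ(6)) = (2,3) ∈ E(G2) ✓
  (4,7) → (φ(4),φ(7)) = (2,7) ∈ E(G2) ✓
  (4,8) → (φ(4),φ(8)) = (1,2) ∈ E(G2) ✓
  (4,9) → (φ(4),φ(9)) = (2,10) ∈ E(G2) ✓
  (4,10) → (φ(4),φ(10)) = (0,2) ∈ E(G2) ✓
  (4,11) → (φ(4),φ(11)) = (2,8) ∈ E(G2) ✓
  (5,7) → (φ(5),φ(7)) = (5,7) ∈ E(G2) ✓
  (5,8) → (φ(5),φ(8)) = (1,5) ∈ E(G2) ✓
  (5,9) → (φ(5),φ(9)) = (5,10) ∈ E(G2) ✓
  (5,10) → (φ(5),φ(10)) = (0,5) ∈ E(G2) ✓
  (6,7) → (φ(6),φ(7)) = (3,7) ∈ E(G2) ✓
  (6,8) → (φ(6),φ(8)) = (1,3) ∈ E(G2) ✓
  (6,11) → (φ(6),φ(11)) = (3,8) ∈ E(G2) ✓
  (7,8) → (φ(7),φ(8)) = (1,7) ∈ E(G2) ✓
  (7,9) → (φ(7),φ(9)) = (7,10) ∈ E(G2) ✓
  (7,10) → (φ(7),φ(10)) = (0,7) ∈ E(G2) ✓
  (8,9) → (φ(8),φ(9)) = (1,10) ∈ E(G2) ✓
  (9,11) → (φ(9),φ(11)) = (8,10) ∈ E(G2) ✓
  (10,11) → (φ(10),φ(11)) = (0,8) ∈ E(G2) ✓
All 41 edges of G1 map to edges of G2, and |E(G1)| = |E(G2)| = 41, so φ is a bijection on edges as well as vertices. Hence G1 ≅ G2.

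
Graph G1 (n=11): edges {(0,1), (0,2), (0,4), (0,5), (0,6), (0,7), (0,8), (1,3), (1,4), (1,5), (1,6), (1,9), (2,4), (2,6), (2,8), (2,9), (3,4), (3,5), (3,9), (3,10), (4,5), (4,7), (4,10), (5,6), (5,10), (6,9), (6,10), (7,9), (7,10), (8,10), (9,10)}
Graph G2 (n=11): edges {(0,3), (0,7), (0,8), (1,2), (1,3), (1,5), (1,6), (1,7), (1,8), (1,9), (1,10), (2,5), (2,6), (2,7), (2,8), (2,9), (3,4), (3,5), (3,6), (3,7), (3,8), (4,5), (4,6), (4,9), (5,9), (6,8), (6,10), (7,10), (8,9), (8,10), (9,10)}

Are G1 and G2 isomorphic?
No, not isomorphic

The graphs are NOT isomorphic.

Degrees in G1: deg(0)=7, deg(1)=6, deg(2)=5, deg(3)=5, deg(4)=7, deg(5)=6, deg(6)=6, deg(7)=4, deg(8)=3, deg(9)=6, deg(10)=7.
Sorted degree sequence of G1: [7, 7, 7, 6, 6, 6, 6, 5, 5, 4, 3].
Degrees in G2: deg(0)=3, deg(1)=8, deg(2)=6, deg(3)=7, deg(4)=4, deg(5)=5, deg(6)=6, deg(7)=5, deg(8)=7, deg(9)=6, deg(10)=5.
Sorted degree sequence of G2: [8, 7, 7, 6, 6, 6, 5, 5, 5, 4, 3].
The (sorted) degree sequence is an isomorphism invariant, so since G1 and G2 have different degree sequences they cannot be isomorphic.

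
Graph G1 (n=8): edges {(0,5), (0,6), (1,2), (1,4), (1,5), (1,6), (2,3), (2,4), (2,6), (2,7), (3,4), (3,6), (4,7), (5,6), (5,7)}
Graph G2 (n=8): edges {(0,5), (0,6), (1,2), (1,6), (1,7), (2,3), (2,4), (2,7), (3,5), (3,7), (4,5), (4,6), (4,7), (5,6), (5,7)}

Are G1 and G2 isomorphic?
Yes, isomorphic

The graphs are isomorphic.
One valid mapping φ: V(G1) → V(G2): 0→0, 1→4, 2→7, 3→3, 4→2, 5→6, 6→5, 7→1

Verify φ preserves adjacency — for each edge of G1, its image is an edge of G2:
  (0,5) → (φ(0),φ(5)) = (0,6) ∈ E(G2) ✓
  (0,6) → (φ(0),φ(6)) = (0,5) ∈ E(G2) ✓
  (1,2) → (φ(1),φ(2)) = (4,7) ∈ E(G2) ✓
  (1,4) → (φ(1),φ(4)) = (2,4) ∈ E(G2) ✓
  (1,5) → (φ(1),φ(5)) = (4,6) ∈ E(G2) ✓
  (1,6) → (φ(1),φ(6)) = (4,5) ∈ E(G2) ✓
  (2,3) → (φ(2),φ(3)) = (3,7) ∈ E(G2) ✓
  (2,4) → (φ(2),φ(4)) = (2,7) ∈ E(G2) ✓
  (2,6) → (φ(2),φ(6)) = (5,7) ∈ E(G2) ✓
  (2,7) → (φ(2),φ(7)) = (1,7) ∈ E(G2) ✓
  (3,4) → (φ(3),φ(4)) = (2,3) ∈ E(G2) ✓
  (3,6) → (φ(3),φ(6)) = (3,5) ∈ E(G2) ✓
  (4,7) → (φ(4),φ(7)) = (1,2) ∈ E(G2) ✓
  (5,6) → (φ(5),φ(6)) = (5,6) ∈ E(G2) ✓
  (5,7) → (φ(5),φ(7)) = (1,6) ∈ E(G2) ✓
All 15 edges of G1 map to edges of G2, and |E(G1)| = |E(G2)| = 15, so φ is a bijection on edges as well as vertices. Hence G1 ≅ G2.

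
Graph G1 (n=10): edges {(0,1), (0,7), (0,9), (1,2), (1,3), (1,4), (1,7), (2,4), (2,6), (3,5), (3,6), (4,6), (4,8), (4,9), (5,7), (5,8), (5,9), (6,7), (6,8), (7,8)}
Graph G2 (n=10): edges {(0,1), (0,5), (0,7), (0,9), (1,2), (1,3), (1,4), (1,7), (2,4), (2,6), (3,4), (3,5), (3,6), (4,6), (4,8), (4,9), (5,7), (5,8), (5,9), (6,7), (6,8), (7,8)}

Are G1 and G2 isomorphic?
No, not isomorphic

The graphs are NOT isomorphic.

Counting edges: G1 has 20 edge(s); G2 has 22 edge(s).
Edge count is an isomorphism invariant (a bijection on vertices induces a bijection on edges), so differing edge counts rule out isomorphism.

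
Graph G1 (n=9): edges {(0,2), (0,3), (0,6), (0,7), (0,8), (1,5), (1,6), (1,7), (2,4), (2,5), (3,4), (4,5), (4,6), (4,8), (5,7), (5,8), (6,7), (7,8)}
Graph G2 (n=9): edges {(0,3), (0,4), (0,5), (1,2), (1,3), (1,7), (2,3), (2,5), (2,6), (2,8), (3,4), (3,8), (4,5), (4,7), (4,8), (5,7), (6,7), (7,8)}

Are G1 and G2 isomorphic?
Yes, isomorphic

The graphs are isomorphic.
One valid mapping φ: V(G1) → V(G2): 0→7, 1→0, 2→1, 3→6, 4→2, 5→3, 6→5, 7→4, 8→8

Verify φ preserves adjacency — for each edge of G1, its image is an edge of G2:
  (0,2) → (φ(0),φ(2)) = (1,7) ∈ E(G2) ✓
  (0,3) → (φ(0),φ(3)) = (6,7) ∈ E(G2) ✓
  (0,6) → (φ(0),φ(6)) = (5,7) ∈ E(G2) ✓
  (0,7) → (φ(0),φ(7)) = (4,7) ∈ E(G2) ✓
  (0,8) → (φ(0),φ(8)) = (7,8) ∈ E(G2) ✓
  (1,5) → (φ(1),φ(5)) = (0,3) ∈ E(G2) ✓
  (1,6) → (φ(1),φ(6)) = (0,5) ∈ E(G2) ✓
  (1,7) → (φ(1),φ(7)) = (0,4) ∈ E(G2) ✓
  (2,4) → (φ(2),φ(4)) = (1,2) ∈ E(G2) ✓
  (2,5) → (φ(2),φ(5)) = (1,3) ∈ E(G2) ✓
  (3,4) → (φ(3),φ(4)) = (2,6) ∈ E(G2) ✓
  (4,5) → (φ(4),φ(5)) = (2,3) ∈ E(G2) ✓
  (4,6) → (φ(4),φ(6)) = (2,5) ∈ E(G2) ✓
  (4,8) → (φ(4),φ(8)) = (2,8) ∈ E(G2) ✓
  (5,7) → (φ(5),φ(7)) = (3,4) ∈ E(G2) ✓
  (5,8) → (φ(5),φ(8)) = (3,8) ∈ E(G2) ✓
  (6,7) → (φ(6),φ(7)) = (4,5) ∈ E(G2) ✓
  (7,8) → (φ(7),φ(8)) = (4,8) ∈ E(G2) ✓
All 18 edges of G1 map to edges of G2, and |E(G1)| = |E(G2)| = 18, so φ is a bijection on edges as well as vertices. Hence G1 ≅ G2.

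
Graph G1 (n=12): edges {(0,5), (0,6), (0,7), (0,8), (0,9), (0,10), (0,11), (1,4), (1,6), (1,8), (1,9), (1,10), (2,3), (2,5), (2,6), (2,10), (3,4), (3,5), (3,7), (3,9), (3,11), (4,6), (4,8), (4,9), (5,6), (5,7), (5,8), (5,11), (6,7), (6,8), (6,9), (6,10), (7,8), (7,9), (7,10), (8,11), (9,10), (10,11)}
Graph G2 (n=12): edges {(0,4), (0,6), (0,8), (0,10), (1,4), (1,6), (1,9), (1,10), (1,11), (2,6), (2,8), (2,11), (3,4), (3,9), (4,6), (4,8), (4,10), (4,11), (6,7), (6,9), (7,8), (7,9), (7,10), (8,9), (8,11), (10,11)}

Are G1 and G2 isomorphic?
No, not isomorphic

The graphs are NOT isomorphic.

Counting triangles (3-cliques): G1 has 39, G2 has 13.
Triangle count is an isomorphism invariant, so differing triangle counts rule out isomorphism.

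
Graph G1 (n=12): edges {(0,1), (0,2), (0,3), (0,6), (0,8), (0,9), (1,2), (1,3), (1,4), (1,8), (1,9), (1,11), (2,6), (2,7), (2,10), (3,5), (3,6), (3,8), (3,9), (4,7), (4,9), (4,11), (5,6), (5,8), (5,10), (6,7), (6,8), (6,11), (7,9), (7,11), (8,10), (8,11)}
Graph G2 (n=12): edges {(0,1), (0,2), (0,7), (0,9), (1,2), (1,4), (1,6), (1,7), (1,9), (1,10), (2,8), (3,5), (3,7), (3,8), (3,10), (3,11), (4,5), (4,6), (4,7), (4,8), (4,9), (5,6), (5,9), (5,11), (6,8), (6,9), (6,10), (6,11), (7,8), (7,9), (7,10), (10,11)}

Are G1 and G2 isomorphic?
Yes, isomorphic

The graphs are isomorphic.
One valid mapping φ: V(G1) → V(G2): 0→4, 1→6, 2→8, 3→9, 4→11, 5→0, 6→7, 7→3, 8→1, 9→5, 10→2, 11→10

Verify φ preserves adjacency — for each edge of G1, its image is an edge of G2:
  (0,1) → (φ(0),φ(1)) = (4,6) ∈ E(G2) ✓
  (0,2) → (φ(0),φ(2)) = (4,8) ∈ E(G2) ✓
  (0,3) → (φ(0),φ(3)) = (4,9) ∈ E(G2) ✓
  (0,6) → (φ(0),φ(6)) = (4,7) ∈ E(G2) ✓
  (0,8) → (φ(0),φ(8)) = (1,4) ∈ E(G2) ✓
  (0,9) → (φ(0),φ(9)) = (4,5) ∈ E(G2) ✓
  (1,2) → (φ(1),φ(2)) = (6,8) ∈ E(G2) ✓
  (1,3) → (φ(1),φ(3)) = (6,9) ∈ E(G2) ✓
  (1,4) → (φ(1),φ(4)) = (6,11) ∈ E(G2) ✓
  (1,8) → (φ(1),φ(8)) = (1,6) ∈ E(G2) ✓
  (1,9) → (φ(1),φ(9)) = (5,6) ∈ E(G2) ✓
  (1,11) → (φ(1),φ(11)) = (6,10) ∈ E(G2) ✓
  (2,6) → (φ(2),φ(6)) = (7,8) ∈ E(G2) ✓
  (2,7) → (φ(2),φ(7)) = (3,8) ∈ E(G2) ✓
  (2,10) → (φ(2),φ(10)) = (2,8) ∈ E(G2) ✓
  (3,5) → (φ(3),φ(5)) = (0,9) ∈ E(G2) ✓
  (3,6) → (φ(3),φ(6)) = (7,9) ∈ E(G2) ✓
  (3,8) → (φ(3),φ(8)) = (1,9) ∈ E(G2) ✓
  (3,9) → (φ(3),φ(9)) = (5,9) ∈ E(G2) ✓
  (4,7) → (φ(4),φ(7)) = (3,11) ∈ E(G2) ✓
  (4,9) → (φ(4),φ(9)) = (5,11) ∈ E(G2) ✓
  (4,11) → (φ(4),φ(11)) = (10,11) ∈ E(G2) ✓
  (5,6) → (φ(5),φ(6)) = (0,7) ∈ E(G2) ✓
  (5,8) → (φ(5),φ(8)) = (0,1) ∈ E(G2) ✓
  (5,10) → (φ(5),φ(10)) = (0,2) ∈ E(G2) ✓
  (6,7) → (φ(6),φ(7)) = (3,7) ∈ E(G2) ✓
  (6,8) → (φ(6),φ(8)) = (1,7) ∈ E(G2) ✓
  (6,11) → (φ(6),φ(11)) = (7,10) ∈ E(G2) ✓
  (7,9) → (φ(7),φ(9)) = (3,5) ∈ E(G2) ✓
  (7,11) → (φ(7),φ(11)) = (3,10) ∈ E(G2) ✓
  (8,10) → (φ(8),φ(10)) = (1,2) ∈ E(G2) ✓
  (8,11) → (φ(8),φ(11)) = (1,10) ∈ E(G2) ✓
All 32 edges of G1 map to edges of G2, and |E(G1)| = |E(G2)| = 32, so φ is a bijection on edges as well as vertices. Hence G1 ≅ G2.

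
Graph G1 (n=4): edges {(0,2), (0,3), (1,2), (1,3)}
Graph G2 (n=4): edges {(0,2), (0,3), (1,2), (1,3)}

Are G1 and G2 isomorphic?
Yes, isomorphic

The graphs are isomorphic.
One valid mapping φ: V(G1) → V(G2): 0→1, 1→0, 2→3, 3→2

Verify φ preserves adjacency — for each edge of G1, its image is an edge of G2:
  (0,2) → (φ(0),φ(2)) = (1,3) ∈ E(G2) ✓
  (0,3) → (φ(0),φ(3)) = (1,2) ∈ E(G2) ✓
  (1,2) → (φ(1),φ(2)) = (0,3) ∈ E(G2) ✓
  (1,3) → (φ(1),φ(3)) = (0,2) ∈ E(G2) ✓
All 4 edges of G1 map to edges of G2, and |E(G1)| = |E(G2)| = 4, so φ is a bijection on edges as well as vertices. Hence G1 ≅ G2.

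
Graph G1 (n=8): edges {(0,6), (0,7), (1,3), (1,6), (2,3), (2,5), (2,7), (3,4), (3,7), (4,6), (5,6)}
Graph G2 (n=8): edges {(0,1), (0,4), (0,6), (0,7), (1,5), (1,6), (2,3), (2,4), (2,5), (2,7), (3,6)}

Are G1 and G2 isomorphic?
Yes, isomorphic

The graphs are isomorphic.
One valid mapping φ: V(G1) → V(G2): 0→5, 1→7, 2→6, 3→0, 4→4, 5→3, 6→2, 7→1

Verify φ preserves adjacency — for each edge of G1, its image is an edge of G2:
  (0,6) → (φ(0),φ(6)) = (2,5) ∈ E(G2) ✓
  (0,7) → (φ(0),φ(7)) = (1,5) ∈ E(G2) ✓
  (1,3) → (φ(1),φ(3)) = (0,7) ∈ E(G2) ✓
  (1,6) → (φ(1),φ(6)) = (2,7) ∈ E(G2) ✓
  (2,3) → (φ(2),φ(3)) = (0,6) ∈ E(G2) ✓
  (2,5) → (φ(2),φ(5)) = (3,6) ∈ E(G2) ✓
  (2,7) → (φ(2),φ(7)) = (1,6) ∈ E(G2) ✓
  (3,4) → (φ(3),φ(4)) = (0,4) ∈ E(G2) ✓
  (3,7) → (φ(3),φ(7)) = (0,1) ∈ E(G2) ✓
  (4,6) → (φ(4),φ(6)) = (2,4) ∈ E(G2) ✓
  (5,6) → (φ(5),φ(6)) = (2,3) ∈ E(G2) ✓
All 11 edges of G1 map to edges of G2, and |E(G1)| = |E(G2)| = 11, so φ is a bijection on edges as well as vertices. Hence G1 ≅ G2.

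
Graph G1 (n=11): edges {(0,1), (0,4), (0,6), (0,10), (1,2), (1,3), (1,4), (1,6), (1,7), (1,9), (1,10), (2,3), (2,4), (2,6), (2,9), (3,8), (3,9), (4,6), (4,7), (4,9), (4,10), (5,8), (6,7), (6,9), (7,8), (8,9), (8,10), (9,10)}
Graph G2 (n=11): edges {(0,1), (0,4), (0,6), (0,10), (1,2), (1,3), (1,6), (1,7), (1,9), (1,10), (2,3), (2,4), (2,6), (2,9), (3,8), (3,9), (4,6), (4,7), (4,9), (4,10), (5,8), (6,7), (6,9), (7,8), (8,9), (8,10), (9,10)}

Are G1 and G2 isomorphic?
No, not isomorphic

The graphs are NOT isomorphic.

Counting edges: G1 has 28 edge(s); G2 has 27 edge(s).
Edge count is an isomorphism invariant (a bijection on vertices induces a bijection on edges), so differing edge counts rule out isomorphism.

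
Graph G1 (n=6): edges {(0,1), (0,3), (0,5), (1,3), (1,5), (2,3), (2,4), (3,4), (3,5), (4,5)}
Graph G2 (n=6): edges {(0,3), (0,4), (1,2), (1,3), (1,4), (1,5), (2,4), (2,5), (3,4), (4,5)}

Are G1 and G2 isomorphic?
Yes, isomorphic

The graphs are isomorphic.
One valid mapping φ: V(G1) → V(G2): 0→5, 1→2, 2→0, 3→4, 4→3, 5→1

Verify φ preserves adjacency — for each edge of G1, its image is an edge of G2:
  (0,1) → (φ(0),φ(1)) = (2,5) ∈ E(G2) ✓
  (0,3) → (φ(0),φ(3)) = (4,5) ∈ E(G2) ✓
  (0,5) → (φ(0),φ(5)) = (1,5) ∈ E(G2) ✓
  (1,3) → (φ(1),φ(3)) = (2,4) ∈ E(G2) ✓
  (1,5) → (φ(1),φ(5)) = (1,2) ∈ E(G2) ✓
  (2,3) → (φ(2),φ(3)) = (0,4) ∈ E(G2) ✓
  (2,4) → (φ(2),φ(4)) = (0,3) ∈ E(G2) ✓
  (3,4) → (φ(3),φ(4)) = (3,4) ∈ E(G2) ✓
  (3,5) → (φ(3),φ(5)) = (1,4) ∈ E(G2) ✓
  (4,5) → (φ(4),φ(5)) = (1,3) ∈ E(G2) ✓
All 10 edges of G1 map to edges of G2, and |E(G1)| = |E(G2)| = 10, so φ is a bijection on edges as well as vertices. Hence G1 ≅ G2.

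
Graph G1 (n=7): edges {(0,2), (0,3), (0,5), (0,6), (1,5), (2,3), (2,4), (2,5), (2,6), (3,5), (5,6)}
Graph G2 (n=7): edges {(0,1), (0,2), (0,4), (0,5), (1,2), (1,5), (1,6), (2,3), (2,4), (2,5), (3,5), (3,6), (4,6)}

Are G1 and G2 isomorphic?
No, not isomorphic

The graphs are NOT isomorphic.

Degrees in G1: deg(0)=4, deg(1)=1, deg(2)=5, deg(3)=3, deg(4)=1, deg(5)=5, deg(6)=3.
Sorted degree sequence of G1: [5, 5, 4, 3, 3, 1, 1].
Degrees in G2: deg(0)=4, deg(1)=4, deg(2)=5, deg(3)=3, deg(4)=3, deg(5)=4, deg(6)=3.
Sorted degree sequence of G2: [5, 4, 4, 4, 3, 3, 3].
The (sorted) degree sequence is an isomorphism invariant, so since G1 and G2 have different degree sequences they cannot be isomorphic.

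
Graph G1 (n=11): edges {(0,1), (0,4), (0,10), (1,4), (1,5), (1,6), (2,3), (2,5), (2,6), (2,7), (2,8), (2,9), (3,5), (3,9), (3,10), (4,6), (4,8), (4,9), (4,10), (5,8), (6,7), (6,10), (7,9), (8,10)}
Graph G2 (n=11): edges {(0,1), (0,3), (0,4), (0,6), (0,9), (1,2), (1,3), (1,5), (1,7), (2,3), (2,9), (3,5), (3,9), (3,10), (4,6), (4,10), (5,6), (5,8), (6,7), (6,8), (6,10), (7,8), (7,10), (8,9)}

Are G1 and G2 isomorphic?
Yes, isomorphic

The graphs are isomorphic.
One valid mapping φ: V(G1) → V(G2): 0→2, 1→9, 2→6, 3→7, 4→3, 5→8, 6→0, 7→4, 8→5, 9→10, 10→1

Verify φ preserves adjacency — for each edge of G1, its image is an edge of G2:
  (0,1) → (φ(0),φ(1)) = (2,9) ∈ E(G2) ✓
  (0,4) → (φ(0),φ(4)) = (2,3) ∈ E(G2) ✓
  (0,10) → (φ(0),φ(10)) = (1,2) ∈ E(G2) ✓
  (1,4) → (φ(1),φ(4)) = (3,9) ∈ E(G2) ✓
  (1,5) → (φ(1),φ(5)) = (8,9) ∈ E(G2) ✓
  (1,6) → (φ(1),φ(6)) = (0,9) ∈ E(G2) ✓
  (2,3) → (φ(2),φ(3)) = (6,7) ∈ E(G2) ✓
  (2,5) → (φ(2),φ(5)) = (6,8) ∈ E(G2) ✓
  (2,6) → (φ(2),φ(6)) = (0,6) ∈ E(G2) ✓
  (2,7) → (φ(2),φ(7)) = (4,6) ∈ E(G2) ✓
  (2,8) → (φ(2),φ(8)) = (5,6) ∈ E(G2) ✓
  (2,9) → (φ(2),φ(9)) = (6,10) ∈ E(G2) ✓
  (3,5) → (φ(3),φ(5)) = (7,8) ∈ E(G2) ✓
  (3,9) → (φ(3),φ(9)) = (7,10) ∈ E(G2) ✓
  (3,10) → (φ(3),φ(10)) = (1,7) ∈ E(G2) ✓
  (4,6) → (φ(4),φ(6)) = (0,3) ∈ E(G2) ✓
  (4,8) → (φ(4),φ(8)) = (3,5) ∈ E(G2) ✓
  (4,9) → (φ(4),φ(9)) = (3,10) ∈ E(G2) ✓
  (4,10) → (φ(4),φ(10)) = (1,3) ∈ E(G2) ✓
  (5,8) → (φ(5),φ(8)) = (5,8) ∈ E(G2) ✓
  (6,7) → (φ(6),φ(7)) = (0,4) ∈ E(G2) ✓
  (6,10) → (φ(6),φ(10)) = (0,1) ∈ E(G2) ✓
  (7,9) → (φ(7),φ(9)) = (4,10) ∈ E(G2) ✓
  (8,10) → (φ(8),φ(10)) = (1,5) ∈ E(G2) ✓
All 24 edges of G1 map to edges of G2, and |E(G1)| = |E(G2)| = 24, so φ is a bijection on edges as well as vertices. Hence G1 ≅ G2.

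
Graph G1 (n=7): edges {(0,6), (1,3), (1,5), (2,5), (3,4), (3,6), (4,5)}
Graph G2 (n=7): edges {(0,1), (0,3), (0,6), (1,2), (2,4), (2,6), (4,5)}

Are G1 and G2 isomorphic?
Yes, isomorphic

The graphs are isomorphic.
One valid mapping φ: V(G1) → V(G2): 0→5, 1→1, 2→3, 3→2, 4→6, 5→0, 6→4

Verify φ preserves adjacency — for each edge of G1, its image is an edge of G2:
  (0,6) → (φ(0),φ(6)) = (4,5) ∈ E(G2) ✓
  (1,3) → (φ(1),φ(3)) = (1,2) ∈ E(G2) ✓
  (1,5) → (φ(1),φ(5)) = (0,1) ∈ E(G2) ✓
  (2,5) → (φ(2),φ(5)) = (0,3) ∈ E(G2) ✓
  (3,4) → (φ(3),φ(4)) = (2,6) ∈ E(G2) ✓
  (3,6) → (φ(3),φ(6)) = (2,4) ∈ E(G2) ✓
  (4,5) → (φ(4),φ(5)) = (0,6) ∈ E(G2) ✓
All 7 edges of G1 map to edges of G2, and |E(G1)| = |E(G2)| = 7, so φ is a bijection on edges as well as vertices. Hence G1 ≅ G2.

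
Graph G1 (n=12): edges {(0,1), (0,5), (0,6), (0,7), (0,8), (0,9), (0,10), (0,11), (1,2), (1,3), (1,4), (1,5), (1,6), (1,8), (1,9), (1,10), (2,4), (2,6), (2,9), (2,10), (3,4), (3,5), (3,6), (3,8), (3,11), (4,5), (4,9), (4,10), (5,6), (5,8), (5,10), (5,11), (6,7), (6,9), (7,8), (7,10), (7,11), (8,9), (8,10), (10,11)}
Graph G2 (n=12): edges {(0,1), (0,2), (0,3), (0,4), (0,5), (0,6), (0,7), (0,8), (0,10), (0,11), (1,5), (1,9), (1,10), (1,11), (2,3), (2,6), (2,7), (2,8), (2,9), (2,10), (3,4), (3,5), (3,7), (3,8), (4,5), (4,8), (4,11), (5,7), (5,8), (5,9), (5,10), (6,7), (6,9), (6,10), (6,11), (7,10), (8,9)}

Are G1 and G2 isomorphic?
No, not isomorphic

The graphs are NOT isomorphic.

Degrees in G1: deg(0)=8, deg(1)=9, deg(2)=5, deg(3)=6, deg(4)=6, deg(5)=8, deg(6)=7, deg(7)=5, deg(8)=7, deg(9)=6, deg(10)=8, deg(11)=5.
Sorted degree sequence of G1: [9, 8, 8, 8, 7, 7, 6, 6, 6, 5, 5, 5].
Degrees in G2: deg(0)=10, deg(1)=5, deg(2)=7, deg(3)=6, deg(4)=5, deg(5)=8, deg(6)=6, deg(7)=6, deg(8)=6, deg(9)=5, deg(10)=6, deg(11)=4.
Sorted degree sequence of G2: [10, 8, 7, 6, 6, 6, 6, 6, 5, 5, 5, 4].
The (sorted) degree sequence is an isomorphism invariant, so since G1 and G2 have different degree sequences they cannot be isomorphic.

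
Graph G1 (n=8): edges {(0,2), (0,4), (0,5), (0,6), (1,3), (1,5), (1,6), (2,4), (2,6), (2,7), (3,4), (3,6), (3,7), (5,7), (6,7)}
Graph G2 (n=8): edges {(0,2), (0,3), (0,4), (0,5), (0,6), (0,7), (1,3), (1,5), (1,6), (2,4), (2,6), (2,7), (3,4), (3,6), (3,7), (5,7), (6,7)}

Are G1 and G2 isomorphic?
No, not isomorphic

The graphs are NOT isomorphic.

Counting edges: G1 has 15 edge(s); G2 has 17 edge(s).
Edge count is an isomorphism invariant (a bijection on vertices induces a bijection on edges), so differing edge counts rule out isomorphism.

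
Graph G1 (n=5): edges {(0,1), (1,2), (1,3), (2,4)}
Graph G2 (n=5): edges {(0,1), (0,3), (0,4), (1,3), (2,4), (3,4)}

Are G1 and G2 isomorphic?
No, not isomorphic

The graphs are NOT isomorphic.

Counting triangles (3-cliques): G1 has 0, G2 has 2.
Triangle count is an isomorphism invariant, so differing triangle counts rule out isomorphism.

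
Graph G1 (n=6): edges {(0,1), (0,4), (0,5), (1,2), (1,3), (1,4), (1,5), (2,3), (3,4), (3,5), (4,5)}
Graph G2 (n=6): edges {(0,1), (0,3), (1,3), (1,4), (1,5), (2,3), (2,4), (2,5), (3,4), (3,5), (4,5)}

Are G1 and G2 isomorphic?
Yes, isomorphic

The graphs are isomorphic.
One valid mapping φ: V(G1) → V(G2): 0→2, 1→3, 2→0, 3→1, 4→4, 5→5

Verify φ preserves adjacency — for each edge of G1, its image is an edge of G2:
  (0,1) → (φ(0),φ(1)) = (2,3) ∈ E(G2) ✓
  (0,4) → (φ(0),φ(4)) = (2,4) ∈ E(G2) ✓
  (0,5) → (φ(0),φ(5)) = (2,5) ∈ E(G2) ✓
  (1,2) → (φ(1),φ(2)) = (0,3) ∈ E(G2) ✓
  (1,3) → (φ(1),φ(3)) = (1,3) ∈ E(G2) ✓
  (1,4) → (φ(1),φ(4)) = (3,4) ∈ E(G2) ✓
  (1,5) → (φ(1),φ(5)) = (3,5) ∈ E(G2) ✓
  (2,3) → (φ(2),φ(3)) = (0,1) ∈ E(G2) ✓
  (3,4) → (φ(3),φ(4)) = (1,4) ∈ E(G2) ✓
  (3,5) → (φ(3),φ(5)) = (1,5) ∈ E(G2) ✓
  (4,5) → (φ(4),φ(5)) = (4,5) ∈ E(G2) ✓
All 11 edges of G1 map to edges of G2, and |E(G1)| = |E(G2)| = 11, so φ is a bijection on edges as well as vertices. Hence G1 ≅ G2.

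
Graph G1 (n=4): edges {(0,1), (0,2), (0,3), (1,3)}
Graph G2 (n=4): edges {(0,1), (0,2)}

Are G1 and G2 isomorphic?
No, not isomorphic

The graphs are NOT isomorphic.

Connected components of G1: 1 component(s) with vertex sets [[0, 1, 2, 3]], sizes [4].
Connected components of G2: 2 component(s) with vertex sets [[3], [0, 1, 2]], sizes [1, 3].
The number of connected components (and the multiset of component sizes) is an isomorphism invariant — an isomorphism maps each component of G1 bijectively onto a component of G2. Since G1 has 1 component(s) and G2 has 2, they cannot be isomorphic.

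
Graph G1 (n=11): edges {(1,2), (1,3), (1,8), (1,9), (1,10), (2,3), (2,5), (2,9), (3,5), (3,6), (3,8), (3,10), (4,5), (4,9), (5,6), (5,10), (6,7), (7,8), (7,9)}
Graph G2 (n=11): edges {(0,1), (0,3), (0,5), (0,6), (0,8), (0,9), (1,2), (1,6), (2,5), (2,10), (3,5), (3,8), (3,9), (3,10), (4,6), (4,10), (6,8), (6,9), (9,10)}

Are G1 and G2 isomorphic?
Yes, isomorphic

The graphs are isomorphic.
One valid mapping φ: V(G1) → V(G2): 0→7, 1→3, 2→9, 3→0, 4→4, 5→6, 6→1, 7→2, 8→5, 9→10, 10→8

Verify φ preserves adjacency — for each edge of G1, its image is an edge of G2:
  (1,2) → (φ(1),φ(2)) = (3,9) ∈ E(G2) ✓
  (1,3) → (φ(1),φ(3)) = (0,3) ∈ E(G2) ✓
  (1,8) → (φ(1),φ(8)) = (3,5) ∈ E(G2) ✓
  (1,9) → (φ(1),φ(9)) = (3,10) ∈ E(G2) ✓
  (1,10) → (φ(1),φ(10)) = (3,8) ∈ E(G2) ✓
  (2,3) → (φ(2),φ(3)) = (0,9) ∈ E(G2) ✓
  (2,5) → (φ(2),φ(5)) = (6,9) ∈ E(G2) ✓
  (2,9) → (φ(2),φ(9)) = (9,10) ∈ E(G2) ✓
  (3,5) → (φ(3),φ(5)) = (0,6) ∈ E(G2) ✓
  (3,6) → (φ(3),φ(6)) = (0,1) ∈ E(G2) ✓
  (3,8) → (φ(3),φ(8)) = (0,5) ∈ E(G2) ✓
  (3,10) → (φ(3),φ(10)) = (0,8) ∈ E(G2) ✓
  (4,5) → (φ(4),φ(5)) = (4,6) ∈ E(G2) ✓
  (4,9) → (φ(4),φ(9)) = (4,10) ∈ E(G2) ✓
  (5,6) → (φ(5),φ(6)) = (1,6) ∈ E(G2) ✓
  (5,10) → (φ(5),φ(10)) = (6,8) ∈ E(G2) ✓
  (6,7) → (φ(6),φ(7)) = (1,2) ∈ E(G2) ✓
  (7,8) → (φ(7),φ(8)) = (2,5) ∈ E(G2) ✓
  (7,9) → (φ(7),φ(9)) = (2,10) ∈ E(G2) ✓
All 19 edges of G1 map to edges of G2, and |E(G1)| = |E(G2)| = 19, so φ is a bijection on edges as well as vertices. Hence G1 ≅ G2.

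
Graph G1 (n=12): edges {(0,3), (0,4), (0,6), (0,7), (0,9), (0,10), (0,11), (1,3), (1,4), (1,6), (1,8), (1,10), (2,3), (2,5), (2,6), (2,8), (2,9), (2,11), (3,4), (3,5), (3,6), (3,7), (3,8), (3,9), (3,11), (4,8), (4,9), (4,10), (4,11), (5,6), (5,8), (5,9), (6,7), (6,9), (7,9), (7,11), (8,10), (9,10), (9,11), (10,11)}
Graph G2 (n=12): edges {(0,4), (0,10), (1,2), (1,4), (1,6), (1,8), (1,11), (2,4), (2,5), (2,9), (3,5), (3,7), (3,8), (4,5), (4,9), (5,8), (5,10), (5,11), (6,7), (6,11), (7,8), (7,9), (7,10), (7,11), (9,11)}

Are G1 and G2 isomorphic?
No, not isomorphic

The graphs are NOT isomorphic.

Counting triangles (3-cliques): G1 has 50, G2 has 8.
Triangle count is an isomorphism invariant, so differing triangle counts rule out isomorphism.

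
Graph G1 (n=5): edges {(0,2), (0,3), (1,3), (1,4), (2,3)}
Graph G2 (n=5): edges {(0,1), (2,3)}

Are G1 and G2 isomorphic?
No, not isomorphic

The graphs are NOT isomorphic.

Counting triangles (3-cliques): G1 has 1, G2 has 0.
Triangle count is an isomorphism invariant, so differing triangle counts rule out isomorphism.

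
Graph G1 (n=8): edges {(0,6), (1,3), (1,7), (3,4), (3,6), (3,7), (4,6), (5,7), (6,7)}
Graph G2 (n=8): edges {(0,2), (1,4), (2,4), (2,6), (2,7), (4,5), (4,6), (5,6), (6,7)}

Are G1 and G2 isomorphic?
Yes, isomorphic

The graphs are isomorphic.
One valid mapping φ: V(G1) → V(G2): 0→0, 1→5, 2→3, 3→6, 4→7, 5→1, 6→2, 7→4

Verify φ preserves adjacency — for each edge of G1, its image is an edge of G2:
  (0,6) → (φ(0),φ(6)) = (0,2) ∈ E(G2) ✓
  (1,3) → (φ(1),φ(3)) = (5,6) ∈ E(G2) ✓
  (1,7) → (φ(1),φ(7)) = (4,5) ∈ E(G2) ✓
  (3,4) → (φ(3),φ(4)) = (6,7) ∈ E(G2) ✓
  (3,6) → (φ(3),φ(6)) = (2,6) ∈ E(G2) ✓
  (3,7) → (φ(3),φ(7)) = (4,6) ∈ E(G2) ✓
  (4,6) → (φ(4),φ(6)) = (2,7) ∈ E(G2) ✓
  (5,7) → (φ(5),φ(7)) = (1,4) ∈ E(G2) ✓
  (6,7) → (φ(6),φ(7)) = (2,4) ∈ E(G2) ✓
All 9 edges of G1 map to edges of G2, and |E(G1)| = |E(G2)| = 9, so φ is a bijection on edges as well as vertices. Hence G1 ≅ G2.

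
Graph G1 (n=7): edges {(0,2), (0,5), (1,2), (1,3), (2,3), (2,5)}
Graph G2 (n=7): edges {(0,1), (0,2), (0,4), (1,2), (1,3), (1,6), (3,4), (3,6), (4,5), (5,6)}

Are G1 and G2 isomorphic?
No, not isomorphic

The graphs are NOT isomorphic.

Degrees in G1: deg(0)=2, deg(1)=2, deg(2)=4, deg(3)=2, deg(4)=0, deg(5)=2, deg(6)=0.
Sorted degree sequence of G1: [4, 2, 2, 2, 2, 0, 0].
Degrees in G2: deg(0)=3, deg(1)=4, deg(2)=2, deg(3)=3, deg(4)=3, deg(5)=2, deg(6)=3.
Sorted degree sequence of G2: [4, 3, 3, 3, 3, 2, 2].
The (sorted) degree sequence is an isomorphism invariant, so since G1 and G2 have different degree sequences they cannot be isomorphic.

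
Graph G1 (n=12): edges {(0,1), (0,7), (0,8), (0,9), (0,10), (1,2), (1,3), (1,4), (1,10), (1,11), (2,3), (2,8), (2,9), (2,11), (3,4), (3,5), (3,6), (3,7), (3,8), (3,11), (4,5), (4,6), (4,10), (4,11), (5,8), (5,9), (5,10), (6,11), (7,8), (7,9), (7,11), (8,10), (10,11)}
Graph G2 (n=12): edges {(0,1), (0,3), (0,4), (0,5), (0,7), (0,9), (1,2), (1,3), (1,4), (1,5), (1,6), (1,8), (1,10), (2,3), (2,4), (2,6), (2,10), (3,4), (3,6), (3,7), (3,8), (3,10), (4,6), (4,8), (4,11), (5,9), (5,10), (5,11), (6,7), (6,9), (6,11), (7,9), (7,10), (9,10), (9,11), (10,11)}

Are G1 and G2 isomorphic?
No, not isomorphic

The graphs are NOT isomorphic.

Counting triangles (3-cliques): G1 has 24, G2 has 34.
Triangle count is an isomorphism invariant, so differing triangle counts rule out isomorphism.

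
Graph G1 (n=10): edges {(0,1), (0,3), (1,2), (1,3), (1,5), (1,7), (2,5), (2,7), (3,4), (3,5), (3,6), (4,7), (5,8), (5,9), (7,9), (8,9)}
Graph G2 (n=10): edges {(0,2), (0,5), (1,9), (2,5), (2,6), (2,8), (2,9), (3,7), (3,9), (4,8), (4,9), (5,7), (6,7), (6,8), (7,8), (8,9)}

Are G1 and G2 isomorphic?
Yes, isomorphic

The graphs are isomorphic.
One valid mapping φ: V(G1) → V(G2): 0→4, 1→8, 2→6, 3→9, 4→3, 5→2, 6→1, 7→7, 8→0, 9→5

Verify φ preserves adjacency — for each edge of G1, its image is an edge of G2:
  (0,1) → (φ(0),φ(1)) = (4,8) ∈ E(G2) ✓
  (0,3) → (φ(0),φ(3)) = (4,9) ∈ E(G2) ✓
  (1,2) → (φ(1),φ(2)) = (6,8) ∈ E(G2) ✓
  (1,3) → (φ(1),φ(3)) = (8,9) ∈ E(G2) ✓
  (1,5) → (φ(1),φ(5)) = (2,8) ∈ E(G2) ✓
  (1,7) → (φ(1),φ(7)) = (7,8) ∈ E(G2) ✓
  (2,5) → (φ(2),φ(5)) = (2,6) ∈ E(G2) ✓
  (2,7) → (φ(2),φ(7)) = (6,7) ∈ E(G2) ✓
  (3,4) → (φ(3),φ(4)) = (3,9) ∈ E(G2) ✓
  (3,5) → (φ(3),φ(5)) = (2,9) ∈ E(G2) ✓
  (3,6) → (φ(3),φ(6)) = (1,9) ∈ E(G2) ✓
  (4,7) → (φ(4),φ(7)) = (3,7) ∈ E(G2) ✓
  (5,8) → (φ(5),φ(8)) = (0,2) ∈ E(G2) ✓
  (5,9) → (φ(5),φ(9)) = (2,5) ∈ E(G2) ✓
  (7,9) → (φ(7),φ(9)) = (5,7) ∈ E(G2) ✓
  (8,9) → (φ(8),φ(9)) = (0,5) ∈ E(G2) ✓
All 16 edges of G1 map to edges of G2, and |E(G1)| = |E(G2)| = 16, so φ is a bijection on edges as well as vertices. Hence G1 ≅ G2.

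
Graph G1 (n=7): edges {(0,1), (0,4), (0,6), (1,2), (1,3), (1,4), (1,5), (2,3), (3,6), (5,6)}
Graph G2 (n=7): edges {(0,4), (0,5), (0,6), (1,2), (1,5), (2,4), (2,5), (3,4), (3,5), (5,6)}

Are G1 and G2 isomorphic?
Yes, isomorphic

The graphs are isomorphic.
One valid mapping φ: V(G1) → V(G2): 0→0, 1→5, 2→1, 3→2, 4→6, 5→3, 6→4

Verify φ preserves adjacency — for each edge of G1, its image is an edge of G2:
  (0,1) → (φ(0),φ(1)) = (0,5) ∈ E(G2) ✓
  (0,4) → (φ(0),φ(4)) = (0,6) ∈ E(G2) ✓
  (0,6) → (φ(0),φ(6)) = (0,4) ∈ E(G2) ✓
  (1,2) → (φ(1),φ(2)) = (1,5) ∈ E(G2) ✓
  (1,3) → (φ(1),φ(3)) = (2,5) ∈ E(G2) ✓
  (1,4) → (φ(1),φ(4)) = (5,6) ∈ E(G2) ✓
  (1,5) → (φ(1),φ(5)) = (3,5) ∈ E(G2) ✓
  (2,3) → (φ(2),φ(3)) = (1,2) ∈ E(G2) ✓
  (3,6) → (φ(3),φ(6)) = (2,4) ∈ E(G2) ✓
  (5,6) → (φ(5),φ(6)) = (3,4) ∈ E(G2) ✓
All 10 edges of G1 map to edges of G2, and |E(G1)| = |E(G2)| = 10, so φ is a bijection on edges as well as vertices. Hence G1 ≅ G2.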